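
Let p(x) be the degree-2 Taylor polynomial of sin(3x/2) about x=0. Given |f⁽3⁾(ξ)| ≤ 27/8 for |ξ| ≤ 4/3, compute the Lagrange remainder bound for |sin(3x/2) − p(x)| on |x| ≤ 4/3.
4/3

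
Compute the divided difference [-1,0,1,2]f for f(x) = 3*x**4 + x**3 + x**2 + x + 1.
7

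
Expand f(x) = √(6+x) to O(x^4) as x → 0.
sqrt(6) + sqrt(6)*x/12 - sqrt(6)*x**2/288 + sqrt(6)*x**3/3456 + O(x**4)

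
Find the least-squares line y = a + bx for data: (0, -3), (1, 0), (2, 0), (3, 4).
a = -29/10, b = 21/10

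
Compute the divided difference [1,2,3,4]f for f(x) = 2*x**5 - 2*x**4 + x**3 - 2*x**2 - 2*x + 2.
111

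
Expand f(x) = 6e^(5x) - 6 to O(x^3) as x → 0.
30*x + 75*x**2 + O(x**3)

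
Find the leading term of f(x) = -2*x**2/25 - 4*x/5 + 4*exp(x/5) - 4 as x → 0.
2*x**3/375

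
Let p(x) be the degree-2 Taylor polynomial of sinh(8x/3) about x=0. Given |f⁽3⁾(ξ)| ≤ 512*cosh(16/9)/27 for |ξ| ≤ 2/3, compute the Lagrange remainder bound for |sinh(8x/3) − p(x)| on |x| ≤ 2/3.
2048*cosh(16/9)/2187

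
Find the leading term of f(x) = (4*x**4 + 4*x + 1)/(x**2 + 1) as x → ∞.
4*x**2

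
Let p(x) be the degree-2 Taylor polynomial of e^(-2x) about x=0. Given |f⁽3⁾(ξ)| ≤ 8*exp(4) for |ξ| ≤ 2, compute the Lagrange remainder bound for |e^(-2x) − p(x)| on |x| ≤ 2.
32*exp(4)/3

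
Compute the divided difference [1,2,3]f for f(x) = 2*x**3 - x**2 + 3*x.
11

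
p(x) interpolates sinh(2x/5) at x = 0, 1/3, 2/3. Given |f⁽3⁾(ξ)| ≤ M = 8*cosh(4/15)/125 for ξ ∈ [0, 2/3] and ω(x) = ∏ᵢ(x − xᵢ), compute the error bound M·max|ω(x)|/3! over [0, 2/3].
8*sqrt(3)*cosh(4/15)/91125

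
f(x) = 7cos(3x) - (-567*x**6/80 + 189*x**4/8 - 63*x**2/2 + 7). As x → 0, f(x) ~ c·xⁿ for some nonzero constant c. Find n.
8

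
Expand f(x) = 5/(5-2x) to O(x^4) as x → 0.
1 + 2*x/5 + 4*x**2/25 + 8*x**3/125 + O(x**4)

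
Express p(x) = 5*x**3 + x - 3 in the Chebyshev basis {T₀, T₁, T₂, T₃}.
(-3)T₀ + (19/4)T₁ + (5/4)T₃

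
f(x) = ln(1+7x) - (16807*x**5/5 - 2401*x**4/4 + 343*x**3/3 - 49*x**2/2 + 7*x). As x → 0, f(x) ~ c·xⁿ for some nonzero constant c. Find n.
6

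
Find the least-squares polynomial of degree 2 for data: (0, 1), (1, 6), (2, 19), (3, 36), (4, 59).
5/7 + (111/35)x + (20/7)x²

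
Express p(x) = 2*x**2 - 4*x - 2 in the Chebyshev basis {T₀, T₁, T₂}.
-T₀ + (-4)T₁ + T₂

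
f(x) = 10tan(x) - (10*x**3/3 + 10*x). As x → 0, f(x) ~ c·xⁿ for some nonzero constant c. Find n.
5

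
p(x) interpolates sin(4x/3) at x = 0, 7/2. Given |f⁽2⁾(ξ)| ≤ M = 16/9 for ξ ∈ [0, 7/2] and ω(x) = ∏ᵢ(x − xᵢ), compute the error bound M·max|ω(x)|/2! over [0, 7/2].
49/18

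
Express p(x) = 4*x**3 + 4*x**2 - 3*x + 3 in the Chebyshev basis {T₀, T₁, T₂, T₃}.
(5)T₀ + (2)T₂ + T₃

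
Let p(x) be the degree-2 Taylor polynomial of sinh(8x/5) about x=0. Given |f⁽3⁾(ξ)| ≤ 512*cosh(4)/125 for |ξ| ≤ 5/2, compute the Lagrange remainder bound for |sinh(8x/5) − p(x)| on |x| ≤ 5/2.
32*cosh(4)/3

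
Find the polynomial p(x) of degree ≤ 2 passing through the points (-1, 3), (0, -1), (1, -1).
2*x**2 - 2*x - 1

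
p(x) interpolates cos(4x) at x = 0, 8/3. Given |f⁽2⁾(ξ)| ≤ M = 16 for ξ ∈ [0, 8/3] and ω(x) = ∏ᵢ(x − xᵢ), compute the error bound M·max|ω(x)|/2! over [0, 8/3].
128/9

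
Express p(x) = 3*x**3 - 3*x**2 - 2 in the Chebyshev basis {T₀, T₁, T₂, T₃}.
(-7/2)T₀ + (9/4)T₁ + (-3/2)T₂ + (3/4)T₃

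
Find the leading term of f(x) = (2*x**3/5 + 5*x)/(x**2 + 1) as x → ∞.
2*x/5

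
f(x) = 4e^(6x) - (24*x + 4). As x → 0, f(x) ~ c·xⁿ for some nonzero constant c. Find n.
2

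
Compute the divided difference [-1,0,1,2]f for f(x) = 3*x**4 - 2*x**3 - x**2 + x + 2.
4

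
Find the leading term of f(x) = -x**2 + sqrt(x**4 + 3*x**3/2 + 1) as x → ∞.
3*x/4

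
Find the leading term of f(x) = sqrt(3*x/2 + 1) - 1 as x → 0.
3*x/4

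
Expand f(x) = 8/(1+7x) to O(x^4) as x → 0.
8 - 56*x + 392*x**2 - 2744*x**3 + O(x**4)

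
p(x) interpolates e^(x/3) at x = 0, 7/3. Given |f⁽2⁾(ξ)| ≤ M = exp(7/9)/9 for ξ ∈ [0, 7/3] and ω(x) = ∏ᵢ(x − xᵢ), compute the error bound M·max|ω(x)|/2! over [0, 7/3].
49*exp(7/9)/648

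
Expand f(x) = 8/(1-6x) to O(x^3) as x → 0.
8 + 48*x + 288*x**2 + O(x**3)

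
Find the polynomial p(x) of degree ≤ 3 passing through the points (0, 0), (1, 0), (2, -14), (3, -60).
-3*x**3 + 2*x**2 + x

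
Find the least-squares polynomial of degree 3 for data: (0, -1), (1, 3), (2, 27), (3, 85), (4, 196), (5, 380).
-155/126 + (221/108)x + (-19/252)x² + (161/54)x³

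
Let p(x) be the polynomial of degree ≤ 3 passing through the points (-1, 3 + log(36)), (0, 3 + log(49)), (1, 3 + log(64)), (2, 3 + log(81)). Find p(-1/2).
3 + log(7*2**(3/4)*21**(7/8)/4)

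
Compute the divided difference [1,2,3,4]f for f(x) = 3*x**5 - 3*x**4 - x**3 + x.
164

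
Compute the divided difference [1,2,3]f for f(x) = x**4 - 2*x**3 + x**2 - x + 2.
14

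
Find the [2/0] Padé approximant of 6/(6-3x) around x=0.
x**2/4 + x/2 + 1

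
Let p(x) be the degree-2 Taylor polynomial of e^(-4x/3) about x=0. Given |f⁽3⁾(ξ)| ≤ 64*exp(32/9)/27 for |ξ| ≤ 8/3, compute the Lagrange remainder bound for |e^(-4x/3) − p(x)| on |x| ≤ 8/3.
16384*exp(32/9)/2187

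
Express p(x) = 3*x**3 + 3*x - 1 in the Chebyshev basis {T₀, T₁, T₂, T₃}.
-T₀ + (21/4)T₁ + (3/4)T₃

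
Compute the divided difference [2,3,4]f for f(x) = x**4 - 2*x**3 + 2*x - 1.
37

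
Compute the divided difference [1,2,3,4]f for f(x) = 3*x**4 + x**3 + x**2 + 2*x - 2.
31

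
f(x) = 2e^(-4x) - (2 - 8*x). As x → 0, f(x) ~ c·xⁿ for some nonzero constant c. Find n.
2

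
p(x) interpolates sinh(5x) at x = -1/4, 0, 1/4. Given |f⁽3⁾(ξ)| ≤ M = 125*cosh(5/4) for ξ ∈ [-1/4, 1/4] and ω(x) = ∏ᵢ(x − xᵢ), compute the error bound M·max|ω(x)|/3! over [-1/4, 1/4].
125*sqrt(3)*cosh(5/4)/1728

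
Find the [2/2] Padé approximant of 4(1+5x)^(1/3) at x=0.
(700*x**2/27 + 70*x/3 + 4)/(125*x**2/54 + 25*x/6 + 1)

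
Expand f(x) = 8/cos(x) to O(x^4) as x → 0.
8 + 4*x**2 + O(x**4)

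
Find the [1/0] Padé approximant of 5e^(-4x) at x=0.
5 - 20*x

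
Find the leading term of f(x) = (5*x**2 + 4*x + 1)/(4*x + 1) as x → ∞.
5*x/4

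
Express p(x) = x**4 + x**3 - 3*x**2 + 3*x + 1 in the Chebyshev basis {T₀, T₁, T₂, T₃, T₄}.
(-1/8)T₀ + (15/4)T₁ - T₂ + (1/4)T₃ + (1/8)T₄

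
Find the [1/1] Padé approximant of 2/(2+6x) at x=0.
1/(3*x + 1)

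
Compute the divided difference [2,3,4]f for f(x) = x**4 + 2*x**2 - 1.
57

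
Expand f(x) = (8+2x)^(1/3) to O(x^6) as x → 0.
2 + x/6 - x**2/72 + 5*x**3/2592 - 5*x**4/15552 + 11*x**5/186624 + O(x**6)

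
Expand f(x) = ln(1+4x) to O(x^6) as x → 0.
4*x - 8*x**2 + 64*x**3/3 - 64*x**4 + 1024*x**5/5 + O(x**6)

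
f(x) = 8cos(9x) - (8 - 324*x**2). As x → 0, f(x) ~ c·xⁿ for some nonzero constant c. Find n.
4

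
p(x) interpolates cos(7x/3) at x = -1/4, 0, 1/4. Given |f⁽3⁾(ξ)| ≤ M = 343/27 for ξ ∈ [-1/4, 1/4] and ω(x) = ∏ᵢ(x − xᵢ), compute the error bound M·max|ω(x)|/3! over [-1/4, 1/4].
343*sqrt(3)/46656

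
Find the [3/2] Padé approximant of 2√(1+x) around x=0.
(x**3/16 + 9*x**2/8 + 3*x + 2)/(3*x**2/16 + x + 1)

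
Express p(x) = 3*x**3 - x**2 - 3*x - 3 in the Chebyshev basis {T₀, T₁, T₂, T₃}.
(-7/2)T₀ + (-3/4)T₁ + (-1/2)T₂ + (3/4)T₃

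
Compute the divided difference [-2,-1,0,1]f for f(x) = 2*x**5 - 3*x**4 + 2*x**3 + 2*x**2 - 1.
18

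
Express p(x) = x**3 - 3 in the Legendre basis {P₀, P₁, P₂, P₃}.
(-3)P₀ + (3/5)P₁ + (2/5)P₃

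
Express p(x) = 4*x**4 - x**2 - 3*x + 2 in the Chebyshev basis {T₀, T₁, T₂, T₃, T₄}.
(3)T₀ + (-3)T₁ + (3/2)T₂ + (1/2)T₄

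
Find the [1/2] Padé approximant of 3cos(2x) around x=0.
3/(2*x**2 + 1)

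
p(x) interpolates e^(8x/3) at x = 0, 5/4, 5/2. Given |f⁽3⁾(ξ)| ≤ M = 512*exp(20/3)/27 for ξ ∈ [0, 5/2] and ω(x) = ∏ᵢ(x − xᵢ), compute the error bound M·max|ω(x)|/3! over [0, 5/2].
1000*sqrt(3)*exp(20/3)/729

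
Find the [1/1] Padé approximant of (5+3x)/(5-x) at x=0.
(3*x/5 + 1)/(1 - x/5)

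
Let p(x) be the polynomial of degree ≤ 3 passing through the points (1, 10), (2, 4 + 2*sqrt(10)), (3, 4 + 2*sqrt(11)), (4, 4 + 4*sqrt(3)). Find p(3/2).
-5*sqrt(11)/8 + sqrt(3)/4 + 47/8 + 15*sqrt(10)/8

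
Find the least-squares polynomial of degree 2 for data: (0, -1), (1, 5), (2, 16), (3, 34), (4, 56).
-36/35 + (221/70)x + (39/14)x²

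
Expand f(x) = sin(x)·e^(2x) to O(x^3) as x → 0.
x + 2*x**2 + O(x**3)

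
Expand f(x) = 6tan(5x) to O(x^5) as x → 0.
30*x + 250*x**3 + O(x**5)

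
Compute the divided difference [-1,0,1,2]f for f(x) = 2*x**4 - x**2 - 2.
4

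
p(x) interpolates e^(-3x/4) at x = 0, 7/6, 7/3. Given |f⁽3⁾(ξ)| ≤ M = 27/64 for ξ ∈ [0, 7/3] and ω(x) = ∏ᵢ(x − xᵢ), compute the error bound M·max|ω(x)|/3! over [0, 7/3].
343*sqrt(3)/13824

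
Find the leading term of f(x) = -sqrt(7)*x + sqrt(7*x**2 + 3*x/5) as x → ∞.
3*sqrt(7)/70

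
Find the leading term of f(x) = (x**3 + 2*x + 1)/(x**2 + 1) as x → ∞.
x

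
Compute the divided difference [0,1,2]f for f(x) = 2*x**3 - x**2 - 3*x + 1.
5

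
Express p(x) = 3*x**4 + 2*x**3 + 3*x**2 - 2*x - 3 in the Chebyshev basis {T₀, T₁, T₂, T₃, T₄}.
(-3/8)T₀ + (-1/2)T₁ + (3)T₂ + (1/2)T₃ + (3/8)T₄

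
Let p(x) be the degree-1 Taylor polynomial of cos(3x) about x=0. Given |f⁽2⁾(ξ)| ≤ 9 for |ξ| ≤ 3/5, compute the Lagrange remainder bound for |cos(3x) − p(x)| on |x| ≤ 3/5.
81/50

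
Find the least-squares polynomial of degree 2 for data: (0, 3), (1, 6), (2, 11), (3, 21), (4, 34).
111/35 + (39/70)x + (25/14)x²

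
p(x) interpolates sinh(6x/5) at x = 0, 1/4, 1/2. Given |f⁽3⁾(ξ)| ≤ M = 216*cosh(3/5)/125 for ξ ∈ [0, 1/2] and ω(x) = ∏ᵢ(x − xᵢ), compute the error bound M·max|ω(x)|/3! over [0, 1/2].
sqrt(3)*cosh(3/5)/1000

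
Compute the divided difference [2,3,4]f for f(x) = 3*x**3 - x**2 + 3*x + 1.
26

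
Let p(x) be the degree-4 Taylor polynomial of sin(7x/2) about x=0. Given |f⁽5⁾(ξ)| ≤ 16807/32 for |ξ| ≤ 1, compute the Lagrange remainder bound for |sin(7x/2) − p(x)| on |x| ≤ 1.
16807/3840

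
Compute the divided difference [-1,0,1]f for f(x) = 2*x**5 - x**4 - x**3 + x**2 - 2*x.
0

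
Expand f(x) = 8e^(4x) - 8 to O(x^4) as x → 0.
32*x + 64*x**2 + 256*x**3/3 + O(x**4)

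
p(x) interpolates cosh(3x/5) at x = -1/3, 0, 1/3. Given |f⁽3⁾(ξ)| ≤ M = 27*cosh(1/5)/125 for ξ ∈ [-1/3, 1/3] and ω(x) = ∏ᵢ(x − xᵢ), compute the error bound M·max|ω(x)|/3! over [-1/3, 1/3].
sqrt(3)*cosh(1/5)/3375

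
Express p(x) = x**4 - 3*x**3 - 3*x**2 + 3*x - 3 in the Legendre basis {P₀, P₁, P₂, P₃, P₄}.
(-19/5)P₀ + (6/5)P₁ + (-10/7)P₂ + (-6/5)P₃ + (8/35)P₄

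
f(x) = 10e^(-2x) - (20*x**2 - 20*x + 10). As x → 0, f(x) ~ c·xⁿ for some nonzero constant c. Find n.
3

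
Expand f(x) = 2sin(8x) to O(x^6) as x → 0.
16*x - 512*x**3/3 + 8192*x**5/15 + O(x**6)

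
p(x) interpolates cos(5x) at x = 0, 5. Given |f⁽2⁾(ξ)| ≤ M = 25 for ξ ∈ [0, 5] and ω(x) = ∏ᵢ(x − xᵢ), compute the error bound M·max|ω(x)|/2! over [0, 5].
625/8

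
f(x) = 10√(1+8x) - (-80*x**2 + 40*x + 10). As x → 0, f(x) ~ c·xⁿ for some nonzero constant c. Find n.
3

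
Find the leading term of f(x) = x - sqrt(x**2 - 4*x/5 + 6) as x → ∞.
2/5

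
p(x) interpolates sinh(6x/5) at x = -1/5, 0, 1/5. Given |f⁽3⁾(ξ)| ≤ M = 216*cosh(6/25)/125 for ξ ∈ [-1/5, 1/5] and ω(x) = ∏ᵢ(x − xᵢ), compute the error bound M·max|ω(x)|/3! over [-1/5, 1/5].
8*sqrt(3)*cosh(6/25)/15625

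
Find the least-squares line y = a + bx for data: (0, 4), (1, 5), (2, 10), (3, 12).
a = 17/5, b = 29/10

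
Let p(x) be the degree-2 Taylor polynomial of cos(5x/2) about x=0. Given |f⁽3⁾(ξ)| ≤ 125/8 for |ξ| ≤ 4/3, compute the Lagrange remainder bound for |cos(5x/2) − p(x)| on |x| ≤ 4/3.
500/81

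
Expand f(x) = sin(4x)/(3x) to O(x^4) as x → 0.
4/3 - 32*x**2/9 + O(x**4)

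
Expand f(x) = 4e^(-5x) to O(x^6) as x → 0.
4 - 20*x + 50*x**2 - 250*x**3/3 + 625*x**4/6 - 625*x**5/6 + O(x**6)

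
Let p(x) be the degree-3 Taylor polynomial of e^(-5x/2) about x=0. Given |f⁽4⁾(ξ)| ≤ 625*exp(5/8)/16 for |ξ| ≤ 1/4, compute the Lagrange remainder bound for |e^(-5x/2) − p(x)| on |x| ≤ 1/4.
625*exp(5/8)/98304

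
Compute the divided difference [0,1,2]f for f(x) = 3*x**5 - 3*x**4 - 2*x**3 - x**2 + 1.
17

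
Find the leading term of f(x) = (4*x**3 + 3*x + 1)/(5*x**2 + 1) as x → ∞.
4*x/5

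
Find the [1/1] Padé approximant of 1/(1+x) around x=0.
1/(x + 1)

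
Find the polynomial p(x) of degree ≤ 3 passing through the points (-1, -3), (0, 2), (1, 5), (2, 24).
3*x**3 - x**2 + x + 2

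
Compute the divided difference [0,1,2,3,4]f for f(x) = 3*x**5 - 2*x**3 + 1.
30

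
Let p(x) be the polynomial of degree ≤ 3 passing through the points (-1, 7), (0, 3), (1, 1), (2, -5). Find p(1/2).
17/8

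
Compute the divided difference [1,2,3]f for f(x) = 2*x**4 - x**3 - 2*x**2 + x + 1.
42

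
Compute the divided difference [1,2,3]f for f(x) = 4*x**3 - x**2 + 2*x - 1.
23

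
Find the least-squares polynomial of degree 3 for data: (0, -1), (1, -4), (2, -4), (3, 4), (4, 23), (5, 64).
-74/63 + (-38/27)x + (-122/63)x² + (26/27)x³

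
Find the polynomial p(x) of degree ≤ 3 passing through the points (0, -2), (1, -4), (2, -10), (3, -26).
-x**3 + x**2 - 2*x - 2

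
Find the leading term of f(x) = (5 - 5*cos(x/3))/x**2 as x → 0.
5/18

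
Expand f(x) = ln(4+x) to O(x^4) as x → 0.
log(4) + x/4 - x**2/32 + x**3/192 + O(x**4)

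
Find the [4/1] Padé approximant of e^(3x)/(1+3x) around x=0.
(159*x**4/40 + 21*x**3/5 + 9*x**2/2 + 44*x/15 + 1)/(44*x/15 + 1)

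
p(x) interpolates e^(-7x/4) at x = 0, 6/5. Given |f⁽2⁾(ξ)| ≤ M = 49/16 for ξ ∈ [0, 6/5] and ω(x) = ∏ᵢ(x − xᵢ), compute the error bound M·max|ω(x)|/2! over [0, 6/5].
441/800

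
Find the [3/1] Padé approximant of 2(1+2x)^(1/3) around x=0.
(-16*x**3/81 + 8*x**2/9 + 4*x + 2)/(4*x/3 + 1)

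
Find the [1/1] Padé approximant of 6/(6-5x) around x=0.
1/(1 - 5*x/6)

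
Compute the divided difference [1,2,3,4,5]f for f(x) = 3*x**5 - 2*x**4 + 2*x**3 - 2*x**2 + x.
43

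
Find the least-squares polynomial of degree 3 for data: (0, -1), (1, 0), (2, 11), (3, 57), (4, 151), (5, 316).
-53/63 + (61/189)x + (-209/63)x² + (86/27)x³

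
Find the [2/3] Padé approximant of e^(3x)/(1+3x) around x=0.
(117*x**2/140 + 54*x/35 + 1)/(72*x**3/35 - 513*x**2/140 + 54*x/35 + 1)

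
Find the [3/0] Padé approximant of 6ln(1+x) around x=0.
x*(2*x**2 - 3*x + 6)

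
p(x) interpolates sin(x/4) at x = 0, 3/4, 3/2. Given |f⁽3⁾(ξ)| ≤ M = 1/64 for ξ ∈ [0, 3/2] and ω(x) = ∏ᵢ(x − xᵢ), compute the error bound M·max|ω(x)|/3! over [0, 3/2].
sqrt(3)/4096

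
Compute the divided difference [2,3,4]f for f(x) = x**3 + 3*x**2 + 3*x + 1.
12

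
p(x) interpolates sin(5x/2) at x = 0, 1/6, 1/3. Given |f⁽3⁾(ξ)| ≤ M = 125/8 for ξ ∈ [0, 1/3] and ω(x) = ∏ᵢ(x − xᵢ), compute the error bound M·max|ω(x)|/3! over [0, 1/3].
125*sqrt(3)/46656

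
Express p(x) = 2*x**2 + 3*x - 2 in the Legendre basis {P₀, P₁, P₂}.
(-4/3)P₀ + (3)P₁ + (4/3)P₂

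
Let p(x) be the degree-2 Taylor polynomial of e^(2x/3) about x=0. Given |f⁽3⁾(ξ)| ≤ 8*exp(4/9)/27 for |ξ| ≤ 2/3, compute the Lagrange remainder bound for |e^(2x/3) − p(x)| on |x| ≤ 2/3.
32*exp(4/9)/2187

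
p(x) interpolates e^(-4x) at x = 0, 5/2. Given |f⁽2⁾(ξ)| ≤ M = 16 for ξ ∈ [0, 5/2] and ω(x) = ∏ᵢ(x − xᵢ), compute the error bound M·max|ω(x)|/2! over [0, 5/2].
25/2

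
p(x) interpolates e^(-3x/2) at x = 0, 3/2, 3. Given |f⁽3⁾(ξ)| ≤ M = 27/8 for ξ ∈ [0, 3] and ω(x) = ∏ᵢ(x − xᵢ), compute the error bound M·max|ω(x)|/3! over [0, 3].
27*sqrt(3)/64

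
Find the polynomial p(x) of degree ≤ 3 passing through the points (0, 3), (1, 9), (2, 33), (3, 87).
2*x**3 + 3*x**2 + x + 3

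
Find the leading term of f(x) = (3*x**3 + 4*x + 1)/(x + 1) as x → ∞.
3*x**2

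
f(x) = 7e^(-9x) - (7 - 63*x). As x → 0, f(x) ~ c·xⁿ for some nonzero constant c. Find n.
2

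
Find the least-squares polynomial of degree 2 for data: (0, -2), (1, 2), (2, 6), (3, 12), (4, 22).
-8/5 + (9/5)x + x²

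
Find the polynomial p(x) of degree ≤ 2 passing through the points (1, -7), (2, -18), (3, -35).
-3*x**2 - 2*x - 2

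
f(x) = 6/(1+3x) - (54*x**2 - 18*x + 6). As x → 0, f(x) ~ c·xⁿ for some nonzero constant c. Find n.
3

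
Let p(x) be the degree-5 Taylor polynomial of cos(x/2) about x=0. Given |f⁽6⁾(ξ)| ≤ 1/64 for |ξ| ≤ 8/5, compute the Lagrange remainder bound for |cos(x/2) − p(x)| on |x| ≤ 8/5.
256/703125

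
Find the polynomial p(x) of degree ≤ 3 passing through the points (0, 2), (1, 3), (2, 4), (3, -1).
-x**3 + 3*x**2 - x + 2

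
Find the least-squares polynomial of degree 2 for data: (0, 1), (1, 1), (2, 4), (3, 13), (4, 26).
41/35 + (-103/35)x + (16/7)x²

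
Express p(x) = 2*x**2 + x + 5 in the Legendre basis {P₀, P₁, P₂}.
(17/3)P₀ + P₁ + (4/3)P₂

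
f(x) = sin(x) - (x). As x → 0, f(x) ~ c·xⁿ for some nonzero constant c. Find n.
3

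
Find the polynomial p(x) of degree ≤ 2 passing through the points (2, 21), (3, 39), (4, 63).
3*x**2 + 3*x + 3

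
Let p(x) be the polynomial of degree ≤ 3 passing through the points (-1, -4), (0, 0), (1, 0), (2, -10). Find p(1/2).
7/8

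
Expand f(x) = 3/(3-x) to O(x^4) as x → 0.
1 + x/3 + x**2/9 + x**3/27 + O(x**4)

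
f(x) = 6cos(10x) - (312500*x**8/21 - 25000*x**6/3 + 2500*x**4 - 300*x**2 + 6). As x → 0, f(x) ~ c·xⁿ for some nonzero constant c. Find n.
10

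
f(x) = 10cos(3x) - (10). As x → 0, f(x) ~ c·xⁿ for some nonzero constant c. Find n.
2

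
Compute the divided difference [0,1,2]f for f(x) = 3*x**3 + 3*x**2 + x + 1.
12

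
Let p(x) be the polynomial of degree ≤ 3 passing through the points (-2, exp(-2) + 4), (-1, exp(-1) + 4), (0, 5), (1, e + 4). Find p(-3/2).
(5 + 15*e + (e + 59)*exp(2))*exp(-2)/16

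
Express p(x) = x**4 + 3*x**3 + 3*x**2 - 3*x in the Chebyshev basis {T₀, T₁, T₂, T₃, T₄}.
(15/8)T₀ + (-3/4)T₁ + (2)T₂ + (3/4)T₃ + (1/8)T₄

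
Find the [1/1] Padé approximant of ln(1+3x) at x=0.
3*x/(3*x/2 + 1)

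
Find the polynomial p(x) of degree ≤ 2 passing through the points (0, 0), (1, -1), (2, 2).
2*x**2 - 3*x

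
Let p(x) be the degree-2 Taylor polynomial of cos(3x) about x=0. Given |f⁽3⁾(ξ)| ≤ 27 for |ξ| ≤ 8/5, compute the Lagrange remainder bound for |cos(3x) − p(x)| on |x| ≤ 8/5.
2304/125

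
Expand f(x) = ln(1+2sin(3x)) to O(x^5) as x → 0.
6*x - 18*x**2 + 63*x**3 - 270*x**4 + O(x**5)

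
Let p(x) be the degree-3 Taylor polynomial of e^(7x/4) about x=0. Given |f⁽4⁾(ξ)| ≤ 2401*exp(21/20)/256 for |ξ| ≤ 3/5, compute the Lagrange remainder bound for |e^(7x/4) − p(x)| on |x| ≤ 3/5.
64827*exp(21/20)/1280000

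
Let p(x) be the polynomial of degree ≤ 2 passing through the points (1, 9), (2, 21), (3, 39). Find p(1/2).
21/4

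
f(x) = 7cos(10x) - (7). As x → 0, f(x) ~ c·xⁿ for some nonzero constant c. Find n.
2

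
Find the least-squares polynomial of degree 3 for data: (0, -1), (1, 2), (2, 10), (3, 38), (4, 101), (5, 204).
-43/63 + (829/378)x + (-305/126)x² + (55/27)x³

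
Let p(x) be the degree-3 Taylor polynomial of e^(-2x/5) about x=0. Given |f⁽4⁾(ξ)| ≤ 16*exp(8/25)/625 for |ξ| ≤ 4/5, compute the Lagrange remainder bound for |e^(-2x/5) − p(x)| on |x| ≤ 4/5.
512*exp(8/25)/1171875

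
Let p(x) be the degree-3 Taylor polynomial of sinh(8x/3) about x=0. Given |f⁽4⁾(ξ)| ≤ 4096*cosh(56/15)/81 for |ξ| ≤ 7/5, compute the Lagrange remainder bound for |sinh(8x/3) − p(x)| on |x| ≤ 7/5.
1229312*cosh(56/15)/151875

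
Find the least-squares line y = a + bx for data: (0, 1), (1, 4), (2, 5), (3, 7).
a = 7/5, b = 19/10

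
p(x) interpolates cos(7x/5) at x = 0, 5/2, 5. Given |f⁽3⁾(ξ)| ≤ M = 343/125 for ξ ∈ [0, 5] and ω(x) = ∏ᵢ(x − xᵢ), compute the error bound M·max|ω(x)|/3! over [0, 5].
343*sqrt(3)/216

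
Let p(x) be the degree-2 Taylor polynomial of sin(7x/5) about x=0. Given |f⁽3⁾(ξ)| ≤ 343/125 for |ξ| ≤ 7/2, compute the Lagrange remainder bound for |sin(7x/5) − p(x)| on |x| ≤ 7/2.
117649/6000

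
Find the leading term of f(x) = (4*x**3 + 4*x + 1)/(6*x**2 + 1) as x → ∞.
2*x/3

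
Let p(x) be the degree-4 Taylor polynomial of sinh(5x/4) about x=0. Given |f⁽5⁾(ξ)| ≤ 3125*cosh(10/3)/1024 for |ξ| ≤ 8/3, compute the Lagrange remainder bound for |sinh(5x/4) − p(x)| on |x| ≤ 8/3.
2500*cosh(10/3)/729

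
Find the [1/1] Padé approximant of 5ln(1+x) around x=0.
5*x/(x/2 + 1)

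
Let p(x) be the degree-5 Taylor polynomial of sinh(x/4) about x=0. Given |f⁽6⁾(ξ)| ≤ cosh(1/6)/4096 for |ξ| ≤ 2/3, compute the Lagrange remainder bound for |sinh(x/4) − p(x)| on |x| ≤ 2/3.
cosh(1/6)/33592320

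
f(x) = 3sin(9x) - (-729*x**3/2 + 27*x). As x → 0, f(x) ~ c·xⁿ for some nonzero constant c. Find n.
5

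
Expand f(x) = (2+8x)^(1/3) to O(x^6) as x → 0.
2**(1/3) + 4*2**(1/3)*x/3 - 16*2**(1/3)*x**2/9 + 320*2**(1/3)*x**3/81 - 2560*2**(1/3)*x**4/243 + 22528*2**(1/3)*x**5/729 + O(x**6)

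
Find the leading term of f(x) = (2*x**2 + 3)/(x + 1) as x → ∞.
2*x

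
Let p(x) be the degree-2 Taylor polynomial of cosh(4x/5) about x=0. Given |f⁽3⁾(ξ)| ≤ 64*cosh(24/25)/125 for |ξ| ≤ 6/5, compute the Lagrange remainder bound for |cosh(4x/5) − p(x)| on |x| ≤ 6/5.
2304*cosh(24/25)/15625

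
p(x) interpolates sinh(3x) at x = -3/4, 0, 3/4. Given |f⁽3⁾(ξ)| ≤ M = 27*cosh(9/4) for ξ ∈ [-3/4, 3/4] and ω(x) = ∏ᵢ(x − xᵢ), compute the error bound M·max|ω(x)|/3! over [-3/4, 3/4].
27*sqrt(3)*cosh(9/4)/64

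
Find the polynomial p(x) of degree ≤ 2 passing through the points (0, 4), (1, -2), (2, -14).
-3*x**2 - 3*x + 4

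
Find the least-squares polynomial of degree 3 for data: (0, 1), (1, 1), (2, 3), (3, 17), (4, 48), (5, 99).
53/42 + (-347/252)x + (-2/3)x² + (35/36)x³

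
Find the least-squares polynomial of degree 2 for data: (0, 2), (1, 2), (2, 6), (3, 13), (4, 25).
72/35 + (-141/70)x + (27/14)x²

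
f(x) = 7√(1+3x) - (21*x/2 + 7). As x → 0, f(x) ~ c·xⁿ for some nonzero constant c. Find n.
2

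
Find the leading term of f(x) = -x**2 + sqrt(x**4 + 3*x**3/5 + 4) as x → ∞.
3*x/10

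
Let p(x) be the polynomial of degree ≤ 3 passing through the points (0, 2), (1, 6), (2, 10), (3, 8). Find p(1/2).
29/8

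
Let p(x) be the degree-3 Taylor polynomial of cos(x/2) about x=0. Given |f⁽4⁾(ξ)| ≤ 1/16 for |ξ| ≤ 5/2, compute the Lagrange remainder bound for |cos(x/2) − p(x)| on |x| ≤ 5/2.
625/6144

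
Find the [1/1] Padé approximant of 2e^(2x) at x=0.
(2*x + 2)/(1 - x)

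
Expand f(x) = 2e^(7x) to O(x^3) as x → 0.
2 + 14*x + 49*x**2 + O(x**3)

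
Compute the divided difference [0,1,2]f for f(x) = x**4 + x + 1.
7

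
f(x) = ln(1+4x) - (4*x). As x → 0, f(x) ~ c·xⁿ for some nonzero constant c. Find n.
2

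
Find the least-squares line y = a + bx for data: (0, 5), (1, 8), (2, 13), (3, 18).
a = 22/5, b = 22/5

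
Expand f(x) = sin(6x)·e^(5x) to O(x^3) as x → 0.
6*x + 30*x**2 + O(x**3)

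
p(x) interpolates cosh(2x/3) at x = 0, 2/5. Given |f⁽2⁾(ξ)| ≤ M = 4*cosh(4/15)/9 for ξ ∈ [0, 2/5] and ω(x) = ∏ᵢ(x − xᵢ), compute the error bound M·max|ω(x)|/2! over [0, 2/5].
2*cosh(4/15)/225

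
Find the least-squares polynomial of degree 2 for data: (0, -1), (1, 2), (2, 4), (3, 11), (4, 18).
-26/35 + (69/70)x + (13/14)x²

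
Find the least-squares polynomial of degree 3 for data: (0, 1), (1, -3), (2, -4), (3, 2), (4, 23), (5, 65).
19/21 + (-43/18)x + (-47/21)x² + (19/18)x³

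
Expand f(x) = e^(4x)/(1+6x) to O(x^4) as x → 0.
1 - 2*x + 20*x**2 - 328*x**3/3 + O(x**4)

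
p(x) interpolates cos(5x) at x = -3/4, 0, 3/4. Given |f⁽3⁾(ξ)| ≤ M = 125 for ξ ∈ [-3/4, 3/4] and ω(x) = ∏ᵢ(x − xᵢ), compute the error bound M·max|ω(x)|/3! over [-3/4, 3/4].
125*sqrt(3)/64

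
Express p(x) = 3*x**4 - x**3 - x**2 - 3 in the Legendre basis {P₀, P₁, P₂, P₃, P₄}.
(-41/15)P₀ + (-3/5)P₁ + (22/21)P₂ + (-2/5)P₃ + (24/35)P₄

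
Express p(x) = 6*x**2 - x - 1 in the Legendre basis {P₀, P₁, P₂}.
P₀ - P₁ + (4)P₂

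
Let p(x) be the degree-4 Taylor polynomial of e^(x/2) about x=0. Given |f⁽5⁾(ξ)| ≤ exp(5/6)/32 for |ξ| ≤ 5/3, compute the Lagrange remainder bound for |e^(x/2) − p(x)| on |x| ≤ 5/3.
625*exp(5/6)/186624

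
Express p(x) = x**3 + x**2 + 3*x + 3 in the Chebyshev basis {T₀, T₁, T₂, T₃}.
(7/2)T₀ + (15/4)T₁ + (1/2)T₂ + (1/4)T₃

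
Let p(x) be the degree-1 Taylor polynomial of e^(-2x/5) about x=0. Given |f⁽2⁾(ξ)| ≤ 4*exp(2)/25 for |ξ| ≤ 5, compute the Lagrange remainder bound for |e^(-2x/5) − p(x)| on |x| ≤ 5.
2*exp(2)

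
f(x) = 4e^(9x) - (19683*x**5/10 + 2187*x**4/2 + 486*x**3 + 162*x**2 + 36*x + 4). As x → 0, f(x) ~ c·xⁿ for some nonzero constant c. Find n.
6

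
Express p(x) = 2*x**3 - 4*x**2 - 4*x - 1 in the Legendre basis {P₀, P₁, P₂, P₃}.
(-7/3)P₀ + (-14/5)P₁ + (-8/3)P₂ + (4/5)P₃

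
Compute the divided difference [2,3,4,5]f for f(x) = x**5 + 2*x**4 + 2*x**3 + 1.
155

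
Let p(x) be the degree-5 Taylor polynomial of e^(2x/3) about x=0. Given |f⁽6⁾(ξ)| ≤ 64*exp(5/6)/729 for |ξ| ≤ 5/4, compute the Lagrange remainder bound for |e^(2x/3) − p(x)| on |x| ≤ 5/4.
3125*exp(5/6)/6718464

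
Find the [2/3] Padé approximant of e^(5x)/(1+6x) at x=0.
(2525*x**2/1108 + 710*x/277 + 1)/(38525*x**3/3324 - 14025*x**2/1108 + 987*x/277 + 1)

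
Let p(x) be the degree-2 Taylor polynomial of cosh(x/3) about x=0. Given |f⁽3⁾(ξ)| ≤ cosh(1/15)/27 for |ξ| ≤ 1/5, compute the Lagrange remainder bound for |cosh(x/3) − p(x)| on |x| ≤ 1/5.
cosh(1/15)/20250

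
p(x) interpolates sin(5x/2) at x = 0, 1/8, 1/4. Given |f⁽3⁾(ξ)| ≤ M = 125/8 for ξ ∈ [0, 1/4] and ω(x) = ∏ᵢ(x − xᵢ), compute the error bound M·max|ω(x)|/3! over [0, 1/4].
125*sqrt(3)/110592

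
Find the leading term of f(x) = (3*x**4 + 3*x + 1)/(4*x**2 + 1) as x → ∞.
3*x**2/4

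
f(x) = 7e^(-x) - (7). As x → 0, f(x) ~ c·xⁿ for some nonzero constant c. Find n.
1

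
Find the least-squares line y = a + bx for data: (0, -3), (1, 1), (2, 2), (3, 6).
a = -27/10, b = 14/5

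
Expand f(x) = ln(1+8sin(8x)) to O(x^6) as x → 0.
64*x - 2048*x**2 + 260096*x**3/3 - 12451840*x**4/3 + 635863040*x**5/3 + O(x**6)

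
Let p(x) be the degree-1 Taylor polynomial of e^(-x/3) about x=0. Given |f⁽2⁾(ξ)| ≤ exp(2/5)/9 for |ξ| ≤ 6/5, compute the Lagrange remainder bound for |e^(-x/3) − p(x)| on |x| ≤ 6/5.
2*exp(2/5)/25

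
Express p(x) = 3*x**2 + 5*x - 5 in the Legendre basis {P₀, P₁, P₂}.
(-4)P₀ + (5)P₁ + (2)P₂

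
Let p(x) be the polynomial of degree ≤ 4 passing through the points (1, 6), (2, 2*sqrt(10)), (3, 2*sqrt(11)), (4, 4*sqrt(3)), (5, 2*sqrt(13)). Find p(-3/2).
-2145*sqrt(10)/16 - 1365*sqrt(3)/8 + 1155*sqrt(13)/64 + 9009/64 + 5005*sqrt(11)/32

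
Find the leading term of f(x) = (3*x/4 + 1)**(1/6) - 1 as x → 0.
x/8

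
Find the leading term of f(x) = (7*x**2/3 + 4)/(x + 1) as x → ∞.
7*x/3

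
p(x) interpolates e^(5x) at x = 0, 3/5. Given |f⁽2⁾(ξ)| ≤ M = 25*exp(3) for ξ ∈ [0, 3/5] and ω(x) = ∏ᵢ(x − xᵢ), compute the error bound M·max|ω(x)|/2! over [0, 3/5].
9*exp(3)/8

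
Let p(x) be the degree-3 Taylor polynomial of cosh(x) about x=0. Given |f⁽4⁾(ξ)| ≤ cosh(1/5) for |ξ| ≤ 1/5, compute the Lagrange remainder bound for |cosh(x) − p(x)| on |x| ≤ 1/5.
cosh(1/5)/15000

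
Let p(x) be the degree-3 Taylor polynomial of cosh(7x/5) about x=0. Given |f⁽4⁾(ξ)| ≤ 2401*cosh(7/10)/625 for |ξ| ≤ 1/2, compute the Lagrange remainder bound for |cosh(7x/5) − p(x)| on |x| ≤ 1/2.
2401*cosh(7/10)/240000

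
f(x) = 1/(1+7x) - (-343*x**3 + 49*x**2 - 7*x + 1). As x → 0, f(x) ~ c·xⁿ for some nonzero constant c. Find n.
4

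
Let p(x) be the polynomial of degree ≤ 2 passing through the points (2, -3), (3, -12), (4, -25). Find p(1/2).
3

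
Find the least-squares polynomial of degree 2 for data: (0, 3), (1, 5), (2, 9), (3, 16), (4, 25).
106/35 + (9/14)x + (17/14)x²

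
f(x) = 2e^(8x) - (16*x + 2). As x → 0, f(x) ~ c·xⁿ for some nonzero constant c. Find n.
2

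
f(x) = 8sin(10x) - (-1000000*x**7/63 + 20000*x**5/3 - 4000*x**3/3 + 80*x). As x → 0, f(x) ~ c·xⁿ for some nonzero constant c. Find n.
9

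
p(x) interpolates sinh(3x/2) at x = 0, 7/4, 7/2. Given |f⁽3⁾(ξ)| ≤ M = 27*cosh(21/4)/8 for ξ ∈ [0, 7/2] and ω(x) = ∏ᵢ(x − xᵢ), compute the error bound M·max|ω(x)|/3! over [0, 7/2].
343*sqrt(3)*cosh(21/4)/512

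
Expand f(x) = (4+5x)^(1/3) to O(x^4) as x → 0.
2**(2/3) + 5*2**(2/3)*x/12 - 25*2**(2/3)*x**2/144 + 625*2**(2/3)*x**3/5184 + O(x**4)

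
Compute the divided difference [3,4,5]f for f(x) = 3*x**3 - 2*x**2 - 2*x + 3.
34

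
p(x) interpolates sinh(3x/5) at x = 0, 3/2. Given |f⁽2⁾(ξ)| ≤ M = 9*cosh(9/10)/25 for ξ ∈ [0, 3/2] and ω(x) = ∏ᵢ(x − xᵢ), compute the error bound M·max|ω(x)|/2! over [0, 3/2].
81*cosh(9/10)/800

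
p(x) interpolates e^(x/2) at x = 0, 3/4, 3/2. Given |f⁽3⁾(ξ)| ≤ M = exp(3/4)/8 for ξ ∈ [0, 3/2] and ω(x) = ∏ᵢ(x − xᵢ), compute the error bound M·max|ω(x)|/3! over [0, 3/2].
sqrt(3)*exp(3/4)/512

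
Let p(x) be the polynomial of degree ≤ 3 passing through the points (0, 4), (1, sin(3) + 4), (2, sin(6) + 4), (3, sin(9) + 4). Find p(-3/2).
135*sin(6)/16 - 189*sin(3)/16 - 35*sin(9)/16 + 4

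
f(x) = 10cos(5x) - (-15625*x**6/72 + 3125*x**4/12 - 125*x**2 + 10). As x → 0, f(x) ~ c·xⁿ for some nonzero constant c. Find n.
8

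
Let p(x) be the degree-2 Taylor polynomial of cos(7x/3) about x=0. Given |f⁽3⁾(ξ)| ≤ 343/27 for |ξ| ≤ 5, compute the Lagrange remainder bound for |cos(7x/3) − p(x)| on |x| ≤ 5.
42875/162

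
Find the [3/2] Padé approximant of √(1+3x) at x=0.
(27*x**3/32 + 81*x**2/16 + 9*x/2 + 1)/(27*x**2/16 + 3*x + 1)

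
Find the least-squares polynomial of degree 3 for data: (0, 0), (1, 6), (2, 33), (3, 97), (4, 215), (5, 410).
-29/126 + (2591/756)x + (7/18)x² + (331/108)x³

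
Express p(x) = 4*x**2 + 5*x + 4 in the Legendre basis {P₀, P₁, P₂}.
(16/3)P₀ + (5)P₁ + (8/3)P₂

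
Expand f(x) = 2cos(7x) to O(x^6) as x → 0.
2 - 49*x**2 + 2401*x**4/12 + O(x**6)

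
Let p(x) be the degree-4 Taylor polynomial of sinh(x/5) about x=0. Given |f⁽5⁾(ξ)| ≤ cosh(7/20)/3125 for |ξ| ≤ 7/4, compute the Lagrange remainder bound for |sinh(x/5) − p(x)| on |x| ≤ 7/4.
16807*cosh(7/20)/384000000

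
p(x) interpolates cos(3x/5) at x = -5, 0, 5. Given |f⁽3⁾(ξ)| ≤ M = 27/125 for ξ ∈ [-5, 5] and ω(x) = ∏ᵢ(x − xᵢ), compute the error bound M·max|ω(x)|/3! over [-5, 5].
sqrt(3)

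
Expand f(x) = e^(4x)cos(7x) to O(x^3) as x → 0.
1 + 4*x - 33*x**2/2 + O(x**3)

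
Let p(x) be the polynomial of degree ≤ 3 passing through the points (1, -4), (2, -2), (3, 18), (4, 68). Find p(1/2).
-2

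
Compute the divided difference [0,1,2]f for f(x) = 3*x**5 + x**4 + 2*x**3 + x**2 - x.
59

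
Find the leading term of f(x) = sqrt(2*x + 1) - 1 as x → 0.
x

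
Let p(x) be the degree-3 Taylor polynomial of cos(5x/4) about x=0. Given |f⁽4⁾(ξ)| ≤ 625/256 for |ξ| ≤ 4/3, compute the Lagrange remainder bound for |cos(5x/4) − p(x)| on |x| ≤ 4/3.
625/1944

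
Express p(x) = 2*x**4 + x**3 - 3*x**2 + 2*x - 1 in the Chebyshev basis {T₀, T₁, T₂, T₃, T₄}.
(-7/4)T₀ + (11/4)T₁ + (-1/2)T₂ + (1/4)T₃ + (1/4)T₄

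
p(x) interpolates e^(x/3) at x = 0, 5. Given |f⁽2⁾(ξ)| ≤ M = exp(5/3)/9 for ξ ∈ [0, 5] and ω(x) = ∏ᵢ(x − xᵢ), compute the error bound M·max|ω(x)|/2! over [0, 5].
25*exp(5/3)/72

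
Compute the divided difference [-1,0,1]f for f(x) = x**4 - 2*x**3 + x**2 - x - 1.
2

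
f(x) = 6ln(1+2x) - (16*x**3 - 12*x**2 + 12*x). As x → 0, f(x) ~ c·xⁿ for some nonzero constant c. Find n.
4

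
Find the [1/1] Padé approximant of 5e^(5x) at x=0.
(25*x/2 + 5)/(1 - 5*x/2)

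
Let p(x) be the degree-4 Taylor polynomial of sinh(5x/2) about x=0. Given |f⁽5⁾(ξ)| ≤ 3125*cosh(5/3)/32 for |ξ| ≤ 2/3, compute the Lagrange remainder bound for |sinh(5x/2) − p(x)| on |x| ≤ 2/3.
625*cosh(5/3)/5832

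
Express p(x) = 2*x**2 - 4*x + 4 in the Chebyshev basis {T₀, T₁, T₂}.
(5)T₀ + (-4)T₁ + T₂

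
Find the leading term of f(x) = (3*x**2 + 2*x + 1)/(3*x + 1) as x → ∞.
x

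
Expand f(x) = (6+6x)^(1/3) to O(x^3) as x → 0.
6**(1/3) + 6**(1/3)*x/3 - 6**(1/3)*x**2/9 + O(x**3)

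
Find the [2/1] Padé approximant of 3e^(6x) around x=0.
(18*x**2 + 12*x + 3)/(1 - 2*x)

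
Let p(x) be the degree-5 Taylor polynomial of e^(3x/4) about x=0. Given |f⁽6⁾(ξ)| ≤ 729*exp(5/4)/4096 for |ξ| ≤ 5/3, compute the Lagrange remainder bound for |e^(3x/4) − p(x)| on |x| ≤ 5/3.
3125*exp(5/4)/589824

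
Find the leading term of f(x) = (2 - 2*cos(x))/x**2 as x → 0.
1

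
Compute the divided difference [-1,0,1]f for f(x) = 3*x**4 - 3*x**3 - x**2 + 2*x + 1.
2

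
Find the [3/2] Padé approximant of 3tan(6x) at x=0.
(-216*x**3/5 + 18*x)/(1 - 72*x**2/5)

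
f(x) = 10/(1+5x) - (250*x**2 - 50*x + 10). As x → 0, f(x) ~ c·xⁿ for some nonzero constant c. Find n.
3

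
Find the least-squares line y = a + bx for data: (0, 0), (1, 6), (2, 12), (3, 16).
a = 2/5, b = 27/5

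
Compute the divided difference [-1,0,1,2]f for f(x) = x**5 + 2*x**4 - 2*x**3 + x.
7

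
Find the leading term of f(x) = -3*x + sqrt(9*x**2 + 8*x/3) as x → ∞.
4/9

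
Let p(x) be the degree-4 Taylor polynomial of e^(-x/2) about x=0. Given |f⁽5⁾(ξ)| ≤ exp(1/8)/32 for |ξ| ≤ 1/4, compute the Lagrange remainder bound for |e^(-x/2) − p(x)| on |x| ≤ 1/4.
exp(1/8)/3932160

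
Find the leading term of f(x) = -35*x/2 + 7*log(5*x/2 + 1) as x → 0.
-175*x**2/8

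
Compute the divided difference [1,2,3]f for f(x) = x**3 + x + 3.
6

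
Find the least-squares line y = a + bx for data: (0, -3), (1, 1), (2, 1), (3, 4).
a = -12/5, b = 21/10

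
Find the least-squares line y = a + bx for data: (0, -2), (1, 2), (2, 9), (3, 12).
a = -21/10, b = 49/10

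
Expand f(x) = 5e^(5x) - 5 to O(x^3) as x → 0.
25*x + 125*x**2/2 + O(x**3)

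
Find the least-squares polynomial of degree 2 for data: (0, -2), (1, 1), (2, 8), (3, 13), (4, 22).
-76/35 + (22/7)x + (5/7)x²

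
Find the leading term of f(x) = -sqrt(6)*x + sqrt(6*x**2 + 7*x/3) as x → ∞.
7*sqrt(6)/36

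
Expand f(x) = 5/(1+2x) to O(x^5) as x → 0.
5 - 10*x + 20*x**2 - 40*x**3 + 80*x**4 + O(x**5)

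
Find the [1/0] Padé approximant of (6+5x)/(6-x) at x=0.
x + 1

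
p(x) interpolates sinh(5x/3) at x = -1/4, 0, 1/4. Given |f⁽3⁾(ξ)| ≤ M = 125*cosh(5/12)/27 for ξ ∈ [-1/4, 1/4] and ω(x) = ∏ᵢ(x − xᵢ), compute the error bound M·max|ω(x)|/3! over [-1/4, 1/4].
125*sqrt(3)*cosh(5/12)/46656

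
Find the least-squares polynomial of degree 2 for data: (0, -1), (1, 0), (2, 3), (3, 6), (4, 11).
-37/35 + (5/7)x + (4/7)x²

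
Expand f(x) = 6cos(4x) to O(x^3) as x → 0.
6 - 48*x**2 + O(x**3)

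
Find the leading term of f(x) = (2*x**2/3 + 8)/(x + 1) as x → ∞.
2*x/3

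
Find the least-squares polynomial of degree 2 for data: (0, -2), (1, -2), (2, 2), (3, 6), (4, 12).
-16/7 + (6/35)x + (6/7)x²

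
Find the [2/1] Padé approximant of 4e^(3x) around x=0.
(6*x**2 + 8*x + 4)/(1 - x)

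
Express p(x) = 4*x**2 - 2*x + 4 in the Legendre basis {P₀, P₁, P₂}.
(16/3)P₀ + (-2)P₁ + (8/3)P₂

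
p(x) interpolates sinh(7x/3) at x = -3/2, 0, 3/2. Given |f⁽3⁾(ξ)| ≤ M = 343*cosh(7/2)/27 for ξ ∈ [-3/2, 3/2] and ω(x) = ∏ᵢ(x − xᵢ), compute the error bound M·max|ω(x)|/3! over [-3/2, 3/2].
343*sqrt(3)*cosh(7/2)/216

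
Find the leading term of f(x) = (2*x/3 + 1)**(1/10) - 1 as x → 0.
x/15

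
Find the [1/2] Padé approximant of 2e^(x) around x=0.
(2*x/3 + 2)/(x**2/6 - 2*x/3 + 1)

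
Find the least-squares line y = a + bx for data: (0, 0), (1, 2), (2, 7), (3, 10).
a = -1/2, b = 7/2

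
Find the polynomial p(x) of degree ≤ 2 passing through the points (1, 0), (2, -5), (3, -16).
-3*x**2 + 4*x - 1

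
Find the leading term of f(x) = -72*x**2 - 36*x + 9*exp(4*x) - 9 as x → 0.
96*x**3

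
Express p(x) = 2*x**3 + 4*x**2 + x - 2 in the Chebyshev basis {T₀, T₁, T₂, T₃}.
(5/2)T₁ + (2)T₂ + (1/2)T₃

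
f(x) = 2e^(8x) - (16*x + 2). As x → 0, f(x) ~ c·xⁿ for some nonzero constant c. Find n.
2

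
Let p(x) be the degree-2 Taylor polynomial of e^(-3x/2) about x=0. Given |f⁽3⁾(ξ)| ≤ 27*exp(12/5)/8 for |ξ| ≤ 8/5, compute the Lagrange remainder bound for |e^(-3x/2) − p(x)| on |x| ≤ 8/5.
288*exp(12/5)/125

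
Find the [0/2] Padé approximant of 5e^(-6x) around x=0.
5/(18*x**2 + 6*x + 1)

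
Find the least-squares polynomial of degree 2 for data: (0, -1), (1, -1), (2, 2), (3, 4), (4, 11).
-33/35 + (-57/70)x + (13/14)x²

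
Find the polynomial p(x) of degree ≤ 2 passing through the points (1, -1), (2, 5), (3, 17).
3*x**2 - 3*x - 1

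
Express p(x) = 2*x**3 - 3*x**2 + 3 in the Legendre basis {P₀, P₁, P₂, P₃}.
(2)P₀ + (6/5)P₁ + (-2)P₂ + (4/5)P₃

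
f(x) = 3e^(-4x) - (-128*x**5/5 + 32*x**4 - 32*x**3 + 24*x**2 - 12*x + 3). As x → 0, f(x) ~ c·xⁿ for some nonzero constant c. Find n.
6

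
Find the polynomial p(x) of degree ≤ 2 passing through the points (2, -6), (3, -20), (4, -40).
-3*x**2 + x + 4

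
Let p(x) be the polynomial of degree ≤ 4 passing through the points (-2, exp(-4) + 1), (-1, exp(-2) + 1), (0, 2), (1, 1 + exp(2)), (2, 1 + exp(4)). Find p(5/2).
(-180*exp(2) + 35 + (-420*exp(2) + 506 + 315*exp(4))*exp(4))*exp(-4)/128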